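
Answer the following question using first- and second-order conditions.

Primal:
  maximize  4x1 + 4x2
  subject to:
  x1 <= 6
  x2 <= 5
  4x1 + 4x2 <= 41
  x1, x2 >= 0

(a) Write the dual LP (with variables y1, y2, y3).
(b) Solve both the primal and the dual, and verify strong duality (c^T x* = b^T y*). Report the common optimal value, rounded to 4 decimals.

The standard primal-dual pair for 'max c^T x s.t. A x <= b, x >= 0' is:
  Dual:  min b^T y  s.t.  A^T y >= c,  y >= 0.

So the dual LP is:
  minimize  6y1 + 5y2 + 41y3
  subject to:
    y1 + 4y3 >= 4
    y2 + 4y3 >= 4
    y1, y2, y3 >= 0

Solving the primal: x* = (5.25, 5).
  primal value c^T x* = 41.
Solving the dual: y* = (0, 0, 1).
  dual value b^T y* = 41.
Strong duality: c^T x* = b^T y*. Confirmed.

41


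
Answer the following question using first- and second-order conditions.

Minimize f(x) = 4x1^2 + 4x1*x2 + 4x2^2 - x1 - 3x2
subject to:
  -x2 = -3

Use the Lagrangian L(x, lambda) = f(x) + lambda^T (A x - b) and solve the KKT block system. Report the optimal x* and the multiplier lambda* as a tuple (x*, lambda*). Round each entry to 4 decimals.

Form the Lagrangian:
  L(x, lambda) = (1/2) x^T Q x + c^T x + lambda^T (A x - b)
Stationarity (grad_x L = 0): Q x + c + A^T lambda = 0.
Primal feasibility: A x = b.

This gives the KKT block system:
  [ Q   A^T ] [ x     ]   [-c ]
  [ A    0  ] [ lambda ] = [ b ]

Solving the linear system:
  x*      = (-1.375, 3)
  lambda* = (15.5)
  f(x*)   = 19.4375

x* = (-1.375, 3), lambda* = (15.5)


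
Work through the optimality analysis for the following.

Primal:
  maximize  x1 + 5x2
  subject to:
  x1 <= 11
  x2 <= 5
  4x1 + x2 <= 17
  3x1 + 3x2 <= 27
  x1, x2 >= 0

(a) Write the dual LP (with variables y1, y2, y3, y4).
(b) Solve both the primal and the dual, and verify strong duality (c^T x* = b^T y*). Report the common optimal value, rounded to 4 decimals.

The standard primal-dual pair for 'max c^T x s.t. A x <= b, x >= 0' is:
  Dual:  min b^T y  s.t.  A^T y >= c,  y >= 0.

So the dual LP is:
  minimize  11y1 + 5y2 + 17y3 + 27y4
  subject to:
    y1 + 4y3 + 3y4 >= 1
    y2 + y3 + 3y4 >= 5
    y1, y2, y3, y4 >= 0

Solving the primal: x* = (3, 5).
  primal value c^T x* = 28.
Solving the dual: y* = (0, 4.75, 0.25, 0).
  dual value b^T y* = 28.
Strong duality: c^T x* = b^T y*. Confirmed.

28


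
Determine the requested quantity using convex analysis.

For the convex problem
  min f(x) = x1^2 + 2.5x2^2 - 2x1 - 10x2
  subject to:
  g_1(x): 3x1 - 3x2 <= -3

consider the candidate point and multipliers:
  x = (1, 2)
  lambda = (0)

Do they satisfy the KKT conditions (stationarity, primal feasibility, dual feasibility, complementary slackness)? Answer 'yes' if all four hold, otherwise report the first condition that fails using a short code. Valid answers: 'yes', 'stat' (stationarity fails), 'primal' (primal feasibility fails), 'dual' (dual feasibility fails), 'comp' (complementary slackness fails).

Gradient of f: grad f(x) = Q x + c = (0, 0)
Constraint values g_i(x) = a_i^T x - b_i:
  g_1((1, 2)) = 0
Stationarity residual: grad f(x) + sum_i lambda_i a_i = (0, 0)
  -> stationarity OK
Primal feasibility (all g_i <= 0): OK
Dual feasibility (all lambda_i >= 0): OK
Complementary slackness (lambda_i * g_i(x) = 0 for all i): OK

Verdict: yes, KKT holds.

yes


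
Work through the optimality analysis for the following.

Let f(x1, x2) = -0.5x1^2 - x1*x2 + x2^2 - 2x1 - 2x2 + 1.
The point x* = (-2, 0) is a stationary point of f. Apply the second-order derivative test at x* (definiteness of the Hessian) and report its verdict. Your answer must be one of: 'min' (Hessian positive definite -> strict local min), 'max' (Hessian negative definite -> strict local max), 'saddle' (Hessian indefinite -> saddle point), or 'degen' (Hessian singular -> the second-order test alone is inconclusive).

Compute the Hessian H = grad^2 f:
  H = [[-1, -1], [-1, 2]]
Verify stationarity: grad f(x*) = H x* + g = (0, 0).
Eigenvalues of H: -1.3028, 2.3028.
Eigenvalues have mixed signs, so H is indefinite -> x* is a saddle point.

saddle


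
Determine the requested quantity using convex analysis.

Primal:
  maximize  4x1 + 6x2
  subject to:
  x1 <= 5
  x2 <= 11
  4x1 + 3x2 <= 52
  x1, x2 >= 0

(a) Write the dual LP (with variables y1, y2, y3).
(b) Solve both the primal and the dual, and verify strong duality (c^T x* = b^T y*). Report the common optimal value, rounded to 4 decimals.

The standard primal-dual pair for 'max c^T x s.t. A x <= b, x >= 0' is:
  Dual:  min b^T y  s.t.  A^T y >= c,  y >= 0.

So the dual LP is:
  minimize  5y1 + 11y2 + 52y3
  subject to:
    y1 + 4y3 >= 4
    y2 + 3y3 >= 6
    y1, y2, y3 >= 0

Solving the primal: x* = (4.75, 11).
  primal value c^T x* = 85.
Solving the dual: y* = (0, 3, 1).
  dual value b^T y* = 85.
Strong duality: c^T x* = b^T y*. Confirmed.

85


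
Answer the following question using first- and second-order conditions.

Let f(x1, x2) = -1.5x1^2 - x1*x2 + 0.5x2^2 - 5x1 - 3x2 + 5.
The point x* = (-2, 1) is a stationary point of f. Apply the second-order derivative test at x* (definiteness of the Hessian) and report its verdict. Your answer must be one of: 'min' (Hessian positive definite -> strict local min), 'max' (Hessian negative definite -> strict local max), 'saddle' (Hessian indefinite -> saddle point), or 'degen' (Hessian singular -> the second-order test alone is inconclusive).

Compute the Hessian H = grad^2 f:
  H = [[-3, -1], [-1, 1]]
Verify stationarity: grad f(x*) = H x* + g = (0, 0).
Eigenvalues of H: -3.2361, 1.2361.
Eigenvalues have mixed signs, so H is indefinite -> x* is a saddle point.

saddle


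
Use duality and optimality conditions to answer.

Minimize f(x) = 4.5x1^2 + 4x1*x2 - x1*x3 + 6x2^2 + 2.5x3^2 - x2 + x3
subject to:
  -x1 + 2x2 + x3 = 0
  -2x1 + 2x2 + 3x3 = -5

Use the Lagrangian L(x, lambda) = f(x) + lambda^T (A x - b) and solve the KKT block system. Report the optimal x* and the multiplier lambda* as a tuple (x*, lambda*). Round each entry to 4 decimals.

Form the Lagrangian:
  L(x, lambda) = (1/2) x^T Q x + c^T x + lambda^T (A x - b)
Stationarity (grad_x L = 0): Q x + c + A^T lambda = 0.
Primal feasibility: A x = b.

This gives the KKT block system:
  [ Q   A^T ] [ x     ]   [-c ]
  [ A    0  ] [ lambda ] = [ b ]

Solving the linear system:
  x*      = (-0.4375, 1.1406, -2.7188)
  lambda* = (-14.2813, 8.8125)
  f(x*)   = 20.1016

x* = (-0.4375, 1.1406, -2.7188), lambda* = (-14.2813, 8.8125)


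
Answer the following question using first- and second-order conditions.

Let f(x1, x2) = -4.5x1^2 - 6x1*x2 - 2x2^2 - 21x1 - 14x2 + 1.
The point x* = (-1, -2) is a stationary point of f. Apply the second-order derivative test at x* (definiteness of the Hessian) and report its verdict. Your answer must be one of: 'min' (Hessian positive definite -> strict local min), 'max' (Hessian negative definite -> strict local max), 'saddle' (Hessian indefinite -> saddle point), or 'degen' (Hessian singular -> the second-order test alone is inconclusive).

Compute the Hessian H = grad^2 f:
  H = [[-9, -6], [-6, -4]]
Verify stationarity: grad f(x*) = H x* + g = (0, 0).
Eigenvalues of H: -13, 0.
H has a zero eigenvalue (singular; negative semidefinite but not definite), so H is neither positive definite, negative definite, nor indefinite. The second-order test alone is inconclusive -> degen.
(Indeed, f is constant along the null direction of H through x*, so x* is not a strict local extremum.)

degen


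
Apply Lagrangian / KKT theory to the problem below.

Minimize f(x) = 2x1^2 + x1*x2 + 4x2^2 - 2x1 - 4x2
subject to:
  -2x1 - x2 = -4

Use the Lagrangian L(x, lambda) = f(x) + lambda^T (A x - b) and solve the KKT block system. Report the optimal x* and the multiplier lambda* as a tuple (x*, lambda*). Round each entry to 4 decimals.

Form the Lagrangian:
  L(x, lambda) = (1/2) x^T Q x + c^T x + lambda^T (A x - b)
Stationarity (grad_x L = 0): Q x + c + A^T lambda = 0.
Primal feasibility: A x = b.

This gives the KKT block system:
  [ Q   A^T ] [ x     ]   [-c ]
  [ A    0  ] [ lambda ] = [ b ]

Solving the linear system:
  x*      = (1.6875, 0.625)
  lambda* = (2.6875)
  f(x*)   = 2.4375

x* = (1.6875, 0.625), lambda* = (2.6875)


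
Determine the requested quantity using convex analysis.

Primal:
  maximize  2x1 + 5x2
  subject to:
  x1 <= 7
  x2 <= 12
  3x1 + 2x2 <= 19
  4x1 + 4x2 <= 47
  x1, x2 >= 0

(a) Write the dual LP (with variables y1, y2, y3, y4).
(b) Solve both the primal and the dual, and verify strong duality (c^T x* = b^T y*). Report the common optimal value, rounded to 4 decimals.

The standard primal-dual pair for 'max c^T x s.t. A x <= b, x >= 0' is:
  Dual:  min b^T y  s.t.  A^T y >= c,  y >= 0.

So the dual LP is:
  minimize  7y1 + 12y2 + 19y3 + 47y4
  subject to:
    y1 + 3y3 + 4y4 >= 2
    y2 + 2y3 + 4y4 >= 5
    y1, y2, y3, y4 >= 0

Solving the primal: x* = (0, 9.5).
  primal value c^T x* = 47.5.
Solving the dual: y* = (0, 0, 2.5, 0).
  dual value b^T y* = 47.5.
Strong duality: c^T x* = b^T y*. Confirmed.

47.5


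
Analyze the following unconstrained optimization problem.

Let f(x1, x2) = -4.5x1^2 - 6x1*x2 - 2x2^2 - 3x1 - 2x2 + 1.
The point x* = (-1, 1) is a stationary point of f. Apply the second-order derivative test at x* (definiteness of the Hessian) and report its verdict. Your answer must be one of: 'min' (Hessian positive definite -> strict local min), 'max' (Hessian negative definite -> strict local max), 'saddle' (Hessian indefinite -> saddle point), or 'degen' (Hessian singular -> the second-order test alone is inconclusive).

Compute the Hessian H = grad^2 f:
  H = [[-9, -6], [-6, -4]]
Verify stationarity: grad f(x*) = H x* + g = (0, 0).
Eigenvalues of H: -13, 0.
H has a zero eigenvalue (singular; negative semidefinite but not definite), so H is neither positive definite, negative definite, nor indefinite. The second-order test alone is inconclusive -> degen.
(Indeed, f is constant along the null direction of H through x*, so x* is not a strict local extremum.)

degen


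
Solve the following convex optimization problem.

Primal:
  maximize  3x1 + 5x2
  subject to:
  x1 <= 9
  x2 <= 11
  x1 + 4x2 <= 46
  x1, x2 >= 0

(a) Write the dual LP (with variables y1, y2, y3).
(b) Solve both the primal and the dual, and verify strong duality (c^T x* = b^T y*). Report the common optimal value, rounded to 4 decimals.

The standard primal-dual pair for 'max c^T x s.t. A x <= b, x >= 0' is:
  Dual:  min b^T y  s.t.  A^T y >= c,  y >= 0.

So the dual LP is:
  minimize  9y1 + 11y2 + 46y3
  subject to:
    y1 + y3 >= 3
    y2 + 4y3 >= 5
    y1, y2, y3 >= 0

Solving the primal: x* = (9, 9.25).
  primal value c^T x* = 73.25.
Solving the dual: y* = (1.75, 0, 1.25).
  dual value b^T y* = 73.25.
Strong duality: c^T x* = b^T y*. Confirmed.

73.25


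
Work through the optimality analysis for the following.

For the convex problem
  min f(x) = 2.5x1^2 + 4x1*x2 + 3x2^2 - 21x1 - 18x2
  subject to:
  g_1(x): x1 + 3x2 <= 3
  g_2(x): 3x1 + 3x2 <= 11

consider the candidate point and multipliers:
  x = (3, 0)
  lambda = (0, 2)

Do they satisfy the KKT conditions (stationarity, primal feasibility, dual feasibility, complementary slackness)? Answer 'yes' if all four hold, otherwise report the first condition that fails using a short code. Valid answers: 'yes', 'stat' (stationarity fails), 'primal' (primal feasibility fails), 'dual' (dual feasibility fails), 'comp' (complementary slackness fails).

Gradient of f: grad f(x) = Q x + c = (-6, -6)
Constraint values g_i(x) = a_i^T x - b_i:
  g_1((3, 0)) = 0
  g_2((3, 0)) = -2
Stationarity residual: grad f(x) + sum_i lambda_i a_i = (0, 0)
  -> stationarity OK
Primal feasibility (all g_i <= 0): OK
Dual feasibility (all lambda_i >= 0): OK
Complementary slackness (lambda_i * g_i(x) = 0 for all i): FAILS

Verdict: the first failing condition is complementary_slackness -> comp.

comp


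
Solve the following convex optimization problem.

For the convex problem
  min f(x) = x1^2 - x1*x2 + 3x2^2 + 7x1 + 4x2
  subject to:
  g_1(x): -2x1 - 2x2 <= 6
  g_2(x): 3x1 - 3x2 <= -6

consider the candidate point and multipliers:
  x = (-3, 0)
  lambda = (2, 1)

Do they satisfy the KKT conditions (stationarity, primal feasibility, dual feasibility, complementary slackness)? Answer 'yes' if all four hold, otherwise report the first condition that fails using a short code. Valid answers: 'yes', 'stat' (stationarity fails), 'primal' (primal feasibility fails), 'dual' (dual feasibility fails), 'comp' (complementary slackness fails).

Gradient of f: grad f(x) = Q x + c = (1, 7)
Constraint values g_i(x) = a_i^T x - b_i:
  g_1((-3, 0)) = 0
  g_2((-3, 0)) = -3
Stationarity residual: grad f(x) + sum_i lambda_i a_i = (0, 0)
  -> stationarity OK
Primal feasibility (all g_i <= 0): OK
Dual feasibility (all lambda_i >= 0): OK
Complementary slackness (lambda_i * g_i(x) = 0 for all i): FAILS

Verdict: the first failing condition is complementary_slackness -> comp.

comp


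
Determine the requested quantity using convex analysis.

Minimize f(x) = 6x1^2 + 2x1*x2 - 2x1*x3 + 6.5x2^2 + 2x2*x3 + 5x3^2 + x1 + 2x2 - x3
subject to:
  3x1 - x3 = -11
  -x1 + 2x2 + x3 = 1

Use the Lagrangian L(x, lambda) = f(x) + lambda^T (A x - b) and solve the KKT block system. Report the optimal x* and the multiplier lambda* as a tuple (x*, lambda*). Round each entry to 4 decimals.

Form the Lagrangian:
  L(x, lambda) = (1/2) x^T Q x + c^T x + lambda^T (A x - b)
Stationarity (grad_x L = 0): Q x + c + A^T lambda = 0.
Primal feasibility: A x = b.

This gives the KKT block system:
  [ Q   A^T ] [ x     ]   [-c ]
  [ A    0  ] [ lambda ] = [ b ]

Solving the linear system:
  x*      = (-3.5287, -1.4713, 0.4138)
  lambda* = (18.931, 11.6782)
  f(x*)   = 94.8391

x* = (-3.5287, -1.4713, 0.4138), lambda* = (18.931, 11.6782)


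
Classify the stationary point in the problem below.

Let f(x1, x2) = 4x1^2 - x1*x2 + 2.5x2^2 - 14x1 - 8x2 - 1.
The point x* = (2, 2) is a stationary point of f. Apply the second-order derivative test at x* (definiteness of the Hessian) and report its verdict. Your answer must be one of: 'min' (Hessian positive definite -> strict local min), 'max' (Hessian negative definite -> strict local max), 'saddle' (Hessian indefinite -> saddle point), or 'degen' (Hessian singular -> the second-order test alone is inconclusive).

Compute the Hessian H = grad^2 f:
  H = [[8, -1], [-1, 5]]
Verify stationarity: grad f(x*) = H x* + g = (0, 0).
Eigenvalues of H: 4.6972, 8.3028.
Both eigenvalues > 0, so H is positive definite -> x* is a strict local min.

min


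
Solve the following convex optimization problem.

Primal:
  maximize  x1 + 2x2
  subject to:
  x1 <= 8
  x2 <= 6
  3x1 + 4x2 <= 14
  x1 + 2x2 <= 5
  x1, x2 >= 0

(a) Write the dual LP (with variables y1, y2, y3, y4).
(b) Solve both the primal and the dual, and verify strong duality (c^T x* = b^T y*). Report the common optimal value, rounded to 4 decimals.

The standard primal-dual pair for 'max c^T x s.t. A x <= b, x >= 0' is:
  Dual:  min b^T y  s.t.  A^T y >= c,  y >= 0.

So the dual LP is:
  minimize  8y1 + 6y2 + 14y3 + 5y4
  subject to:
    y1 + 3y3 + y4 >= 1
    y2 + 4y3 + 2y4 >= 2
    y1, y2, y3, y4 >= 0

Solving the primal: x* = (4, 0.5).
  primal value c^T x* = 5.
Solving the dual: y* = (0, 0, 0, 1).
  dual value b^T y* = 5.
Strong duality: c^T x* = b^T y*. Confirmed.

5


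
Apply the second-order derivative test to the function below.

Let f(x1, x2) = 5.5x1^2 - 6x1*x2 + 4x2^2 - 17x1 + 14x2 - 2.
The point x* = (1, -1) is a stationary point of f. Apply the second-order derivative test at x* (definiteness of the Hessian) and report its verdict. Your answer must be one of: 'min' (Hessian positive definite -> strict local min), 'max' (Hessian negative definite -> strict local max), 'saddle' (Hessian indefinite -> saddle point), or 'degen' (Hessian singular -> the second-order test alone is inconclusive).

Compute the Hessian H = grad^2 f:
  H = [[11, -6], [-6, 8]]
Verify stationarity: grad f(x*) = H x* + g = (0, 0).
Eigenvalues of H: 3.3153, 15.6847.
Both eigenvalues > 0, so H is positive definite -> x* is a strict local min.

min


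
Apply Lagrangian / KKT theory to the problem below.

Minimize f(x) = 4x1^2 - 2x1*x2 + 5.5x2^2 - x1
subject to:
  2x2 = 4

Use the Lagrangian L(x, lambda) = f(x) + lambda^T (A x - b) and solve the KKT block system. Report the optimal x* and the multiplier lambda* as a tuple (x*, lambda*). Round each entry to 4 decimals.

Form the Lagrangian:
  L(x, lambda) = (1/2) x^T Q x + c^T x + lambda^T (A x - b)
Stationarity (grad_x L = 0): Q x + c + A^T lambda = 0.
Primal feasibility: A x = b.

This gives the KKT block system:
  [ Q   A^T ] [ x     ]   [-c ]
  [ A    0  ] [ lambda ] = [ b ]

Solving the linear system:
  x*      = (0.625, 2)
  lambda* = (-10.375)
  f(x*)   = 20.4375

x* = (0.625, 2), lambda* = (-10.375)


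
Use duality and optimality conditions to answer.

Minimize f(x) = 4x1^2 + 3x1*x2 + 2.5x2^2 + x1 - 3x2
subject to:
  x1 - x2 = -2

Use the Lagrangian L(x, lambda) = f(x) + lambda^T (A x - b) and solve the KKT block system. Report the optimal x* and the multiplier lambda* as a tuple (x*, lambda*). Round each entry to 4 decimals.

Form the Lagrangian:
  L(x, lambda) = (1/2) x^T Q x + c^T x + lambda^T (A x - b)
Stationarity (grad_x L = 0): Q x + c + A^T lambda = 0.
Primal feasibility: A x = b.

This gives the KKT block system:
  [ Q   A^T ] [ x     ]   [-c ]
  [ A    0  ] [ lambda ] = [ b ]

Solving the linear system:
  x*      = (-0.7368, 1.2632)
  lambda* = (1.1053)
  f(x*)   = -1.1579

x* = (-0.7368, 1.2632), lambda* = (1.1053)


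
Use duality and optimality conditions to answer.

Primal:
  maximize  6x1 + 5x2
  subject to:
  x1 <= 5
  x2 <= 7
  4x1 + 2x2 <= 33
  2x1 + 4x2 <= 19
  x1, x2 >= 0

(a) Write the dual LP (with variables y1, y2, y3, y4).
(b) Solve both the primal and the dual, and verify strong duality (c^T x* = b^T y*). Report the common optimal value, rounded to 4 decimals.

The standard primal-dual pair for 'max c^T x s.t. A x <= b, x >= 0' is:
  Dual:  min b^T y  s.t.  A^T y >= c,  y >= 0.

So the dual LP is:
  minimize  5y1 + 7y2 + 33y3 + 19y4
  subject to:
    y1 + 4y3 + 2y4 >= 6
    y2 + 2y3 + 4y4 >= 5
    y1, y2, y3, y4 >= 0

Solving the primal: x* = (5, 2.25).
  primal value c^T x* = 41.25.
Solving the dual: y* = (3.5, 0, 0, 1.25).
  dual value b^T y* = 41.25.
Strong duality: c^T x* = b^T y*. Confirmed.

41.25


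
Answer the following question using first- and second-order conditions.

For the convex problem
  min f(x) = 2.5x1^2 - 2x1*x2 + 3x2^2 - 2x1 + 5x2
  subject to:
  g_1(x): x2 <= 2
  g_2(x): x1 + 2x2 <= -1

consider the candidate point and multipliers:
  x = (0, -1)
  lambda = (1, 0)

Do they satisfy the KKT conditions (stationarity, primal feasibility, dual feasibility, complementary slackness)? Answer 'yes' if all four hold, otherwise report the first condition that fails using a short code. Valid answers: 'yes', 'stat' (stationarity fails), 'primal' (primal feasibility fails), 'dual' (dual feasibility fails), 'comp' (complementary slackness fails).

Gradient of f: grad f(x) = Q x + c = (0, -1)
Constraint values g_i(x) = a_i^T x - b_i:
  g_1((0, -1)) = -3
  g_2((0, -1)) = -1
Stationarity residual: grad f(x) + sum_i lambda_i a_i = (0, 0)
  -> stationarity OK
Primal feasibility (all g_i <= 0): OK
Dual feasibility (all lambda_i >= 0): OK
Complementary slackness (lambda_i * g_i(x) = 0 for all i): FAILS

Verdict: the first failing condition is complementary_slackness -> comp.

comp


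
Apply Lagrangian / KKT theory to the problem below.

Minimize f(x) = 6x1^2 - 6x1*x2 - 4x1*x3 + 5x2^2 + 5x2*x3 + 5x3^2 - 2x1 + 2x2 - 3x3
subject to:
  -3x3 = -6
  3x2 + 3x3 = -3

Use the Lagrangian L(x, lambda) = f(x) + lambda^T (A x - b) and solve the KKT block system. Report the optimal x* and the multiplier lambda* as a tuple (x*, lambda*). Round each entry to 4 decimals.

Form the Lagrangian:
  L(x, lambda) = (1/2) x^T Q x + c^T x + lambda^T (A x - b)
Stationarity (grad_x L = 0): Q x + c + A^T lambda = 0.
Primal feasibility: A x = b.

This gives the KKT block system:
  [ Q   A^T ] [ x     ]   [-c ]
  [ A    0  ] [ lambda ] = [ b ]

Solving the linear system:
  x*      = (-0.6667, -3, 2)
  lambda* = (6.2222, 4.6667)
  f(x*)   = 20.3333

x* = (-0.6667, -3, 2), lambda* = (6.2222, 4.6667)


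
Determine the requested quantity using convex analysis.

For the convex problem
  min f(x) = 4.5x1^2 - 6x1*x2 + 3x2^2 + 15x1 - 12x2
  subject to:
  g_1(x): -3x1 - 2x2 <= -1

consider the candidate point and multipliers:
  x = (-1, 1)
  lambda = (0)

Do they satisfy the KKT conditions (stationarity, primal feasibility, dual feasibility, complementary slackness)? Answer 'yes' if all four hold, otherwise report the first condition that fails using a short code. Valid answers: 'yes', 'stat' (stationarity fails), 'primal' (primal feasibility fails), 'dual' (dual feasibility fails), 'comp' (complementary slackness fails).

Gradient of f: grad f(x) = Q x + c = (0, 0)
Constraint values g_i(x) = a_i^T x - b_i:
  g_1((-1, 1)) = 2
Stationarity residual: grad f(x) + sum_i lambda_i a_i = (0, 0)
  -> stationarity OK
Primal feasibility (all g_i <= 0): FAILS
Dual feasibility (all lambda_i >= 0): OK
Complementary slackness (lambda_i * g_i(x) = 0 for all i): OK

Verdict: the first failing condition is primal_feasibility -> primal.

primal


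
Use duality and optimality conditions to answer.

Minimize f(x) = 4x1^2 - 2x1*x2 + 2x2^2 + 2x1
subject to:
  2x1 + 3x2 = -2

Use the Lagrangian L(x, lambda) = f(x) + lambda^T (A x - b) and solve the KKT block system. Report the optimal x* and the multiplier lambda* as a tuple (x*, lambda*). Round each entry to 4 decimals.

Form the Lagrangian:
  L(x, lambda) = (1/2) x^T Q x + c^T x + lambda^T (A x - b)
Stationarity (grad_x L = 0): Q x + c + A^T lambda = 0.
Primal feasibility: A x = b.

This gives the KKT block system:
  [ Q   A^T ] [ x     ]   [-c ]
  [ A    0  ] [ lambda ] = [ b ]

Solving the linear system:
  x*      = (-0.4107, -0.3929)
  lambda* = (0.25)
  f(x*)   = -0.1607

x* = (-0.4107, -0.3929), lambda* = (0.25)


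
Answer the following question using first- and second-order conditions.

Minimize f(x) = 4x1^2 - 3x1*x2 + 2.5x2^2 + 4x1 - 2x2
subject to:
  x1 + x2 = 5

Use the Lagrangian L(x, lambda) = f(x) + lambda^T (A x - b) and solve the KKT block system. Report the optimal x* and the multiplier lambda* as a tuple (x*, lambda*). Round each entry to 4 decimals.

Form the Lagrangian:
  L(x, lambda) = (1/2) x^T Q x + c^T x + lambda^T (A x - b)
Stationarity (grad_x L = 0): Q x + c + A^T lambda = 0.
Primal feasibility: A x = b.

This gives the KKT block system:
  [ Q   A^T ] [ x     ]   [-c ]
  [ A    0  ] [ lambda ] = [ b ]

Solving the linear system:
  x*      = (1.7895, 3.2105)
  lambda* = (-8.6842)
  f(x*)   = 22.0789

x* = (1.7895, 3.2105), lambda* = (-8.6842)


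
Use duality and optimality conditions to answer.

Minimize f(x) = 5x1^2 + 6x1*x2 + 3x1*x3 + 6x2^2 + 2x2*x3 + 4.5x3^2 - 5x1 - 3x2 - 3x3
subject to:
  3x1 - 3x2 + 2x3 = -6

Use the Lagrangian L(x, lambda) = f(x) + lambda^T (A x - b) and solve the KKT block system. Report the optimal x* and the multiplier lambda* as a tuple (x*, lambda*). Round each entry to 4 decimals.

Form the Lagrangian:
  L(x, lambda) = (1/2) x^T Q x + c^T x + lambda^T (A x - b)
Stationarity (grad_x L = 0): Q x + c + A^T lambda = 0.
Primal feasibility: A x = b.

This gives the KKT block system:
  [ Q   A^T ] [ x     ]   [-c ]
  [ A    0  ] [ lambda ] = [ b ]

Solving the linear system:
  x*      = (-0.7647, 1.1569, -0.1176)
  lambda* = (2.0196)
  f(x*)   = 6.4118

x* = (-0.7647, 1.1569, -0.1176), lambda* = (2.0196)


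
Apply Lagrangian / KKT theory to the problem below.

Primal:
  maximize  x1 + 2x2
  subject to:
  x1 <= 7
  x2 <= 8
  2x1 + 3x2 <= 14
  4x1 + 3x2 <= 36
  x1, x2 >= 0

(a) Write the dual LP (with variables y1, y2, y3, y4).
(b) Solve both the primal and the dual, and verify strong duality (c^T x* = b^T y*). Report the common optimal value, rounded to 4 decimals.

The standard primal-dual pair for 'max c^T x s.t. A x <= b, x >= 0' is:
  Dual:  min b^T y  s.t.  A^T y >= c,  y >= 0.

So the dual LP is:
  minimize  7y1 + 8y2 + 14y3 + 36y4
  subject to:
    y1 + 2y3 + 4y4 >= 1
    y2 + 3y3 + 3y4 >= 2
    y1, y2, y3, y4 >= 0

Solving the primal: x* = (0, 4.6667).
  primal value c^T x* = 9.3333.
Solving the dual: y* = (0, 0, 0.6667, 0).
  dual value b^T y* = 9.3333.
Strong duality: c^T x* = b^T y*. Confirmed.

9.3333


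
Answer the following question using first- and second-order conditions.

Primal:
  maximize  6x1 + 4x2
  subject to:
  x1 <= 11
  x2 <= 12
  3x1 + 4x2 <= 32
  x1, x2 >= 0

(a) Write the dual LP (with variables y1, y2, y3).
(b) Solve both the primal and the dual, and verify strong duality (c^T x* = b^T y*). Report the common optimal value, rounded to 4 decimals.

The standard primal-dual pair for 'max c^T x s.t. A x <= b, x >= 0' is:
  Dual:  min b^T y  s.t.  A^T y >= c,  y >= 0.

So the dual LP is:
  minimize  11y1 + 12y2 + 32y3
  subject to:
    y1 + 3y3 >= 6
    y2 + 4y3 >= 4
    y1, y2, y3 >= 0

Solving the primal: x* = (10.6667, 0).
  primal value c^T x* = 64.
Solving the dual: y* = (0, 0, 2).
  dual value b^T y* = 64.
Strong duality: c^T x* = b^T y*. Confirmed.

64


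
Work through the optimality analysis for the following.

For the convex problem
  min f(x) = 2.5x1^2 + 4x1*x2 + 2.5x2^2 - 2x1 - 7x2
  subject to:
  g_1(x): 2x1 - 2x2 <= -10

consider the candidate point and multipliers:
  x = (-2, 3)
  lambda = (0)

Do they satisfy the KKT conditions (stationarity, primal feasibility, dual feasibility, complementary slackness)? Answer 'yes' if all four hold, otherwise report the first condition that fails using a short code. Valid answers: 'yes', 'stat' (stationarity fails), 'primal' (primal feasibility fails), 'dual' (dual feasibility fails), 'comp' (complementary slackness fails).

Gradient of f: grad f(x) = Q x + c = (0, 0)
Constraint values g_i(x) = a_i^T x - b_i:
  g_1((-2, 3)) = 0
Stationarity residual: grad f(x) + sum_i lambda_i a_i = (0, 0)
  -> stationarity OK
Primal feasibility (all g_i <= 0): OK
Dual feasibility (all lambda_i >= 0): OK
Complementary slackness (lambda_i * g_i(x) = 0 for all i): OK

Verdict: yes, KKT holds.

yes


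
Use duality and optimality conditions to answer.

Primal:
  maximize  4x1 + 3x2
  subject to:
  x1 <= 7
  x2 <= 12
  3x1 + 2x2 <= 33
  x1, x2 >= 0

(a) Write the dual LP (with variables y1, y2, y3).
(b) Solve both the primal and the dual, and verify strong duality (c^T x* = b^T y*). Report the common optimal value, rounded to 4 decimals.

The standard primal-dual pair for 'max c^T x s.t. A x <= b, x >= 0' is:
  Dual:  min b^T y  s.t.  A^T y >= c,  y >= 0.

So the dual LP is:
  minimize  7y1 + 12y2 + 33y3
  subject to:
    y1 + 3y3 >= 4
    y2 + 2y3 >= 3
    y1, y2, y3 >= 0

Solving the primal: x* = (3, 12).
  primal value c^T x* = 48.
Solving the dual: y* = (0, 0.3333, 1.3333).
  dual value b^T y* = 48.
Strong duality: c^T x* = b^T y*. Confirmed.

48


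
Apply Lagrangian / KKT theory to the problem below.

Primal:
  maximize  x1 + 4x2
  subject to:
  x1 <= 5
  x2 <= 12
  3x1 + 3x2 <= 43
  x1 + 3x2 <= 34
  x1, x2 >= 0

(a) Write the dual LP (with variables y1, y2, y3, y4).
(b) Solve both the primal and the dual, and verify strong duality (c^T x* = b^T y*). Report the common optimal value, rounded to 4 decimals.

The standard primal-dual pair for 'max c^T x s.t. A x <= b, x >= 0' is:
  Dual:  min b^T y  s.t.  A^T y >= c,  y >= 0.

So the dual LP is:
  minimize  5y1 + 12y2 + 43y3 + 34y4
  subject to:
    y1 + 3y3 + y4 >= 1
    y2 + 3y3 + 3y4 >= 4
    y1, y2, y3, y4 >= 0

Solving the primal: x* = (0, 11.3333).
  primal value c^T x* = 45.3333.
Solving the dual: y* = (0, 0, 0, 1.3333).
  dual value b^T y* = 45.3333.
Strong duality: c^T x* = b^T y*. Confirmed.

45.3333


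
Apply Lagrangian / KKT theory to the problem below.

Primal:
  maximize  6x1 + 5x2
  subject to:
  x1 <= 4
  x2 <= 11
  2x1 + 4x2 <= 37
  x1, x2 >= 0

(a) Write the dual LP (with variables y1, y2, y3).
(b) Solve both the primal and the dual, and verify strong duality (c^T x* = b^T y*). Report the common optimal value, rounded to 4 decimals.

The standard primal-dual pair for 'max c^T x s.t. A x <= b, x >= 0' is:
  Dual:  min b^T y  s.t.  A^T y >= c,  y >= 0.

So the dual LP is:
  minimize  4y1 + 11y2 + 37y3
  subject to:
    y1 + 2y3 >= 6
    y2 + 4y3 >= 5
    y1, y2, y3 >= 0

Solving the primal: x* = (4, 7.25).
  primal value c^T x* = 60.25.
Solving the dual: y* = (3.5, 0, 1.25).
  dual value b^T y* = 60.25.
Strong duality: c^T x* = b^T y*. Confirmed.

60.25


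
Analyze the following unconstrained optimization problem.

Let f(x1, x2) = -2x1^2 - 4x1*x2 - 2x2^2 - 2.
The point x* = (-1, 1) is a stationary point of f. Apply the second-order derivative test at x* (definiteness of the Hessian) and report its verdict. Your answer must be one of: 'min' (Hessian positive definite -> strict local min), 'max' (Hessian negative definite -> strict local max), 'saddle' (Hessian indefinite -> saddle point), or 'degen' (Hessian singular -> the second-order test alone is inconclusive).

Compute the Hessian H = grad^2 f:
  H = [[-4, -4], [-4, -4]]
Verify stationarity: grad f(x*) = H x* + g = (0, 0).
Eigenvalues of H: -8, 0.
H has a zero eigenvalue (singular; negative semidefinite but not definite), so H is neither positive definite, negative definite, nor indefinite. The second-order test alone is inconclusive -> degen.
(Indeed, f is constant along the null direction of H through x*, so x* is not a strict local extremum.)

degen


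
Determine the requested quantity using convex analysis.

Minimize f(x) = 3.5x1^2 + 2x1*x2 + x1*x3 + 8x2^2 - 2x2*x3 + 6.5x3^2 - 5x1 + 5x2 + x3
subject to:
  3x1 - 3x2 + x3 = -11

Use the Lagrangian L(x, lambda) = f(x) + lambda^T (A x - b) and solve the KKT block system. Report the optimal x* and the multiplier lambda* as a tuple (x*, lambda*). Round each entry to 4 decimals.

Form the Lagrangian:
  L(x, lambda) = (1/2) x^T Q x + c^T x + lambda^T (A x - b)
Stationarity (grad_x L = 0): Q x + c + A^T lambda = 0.
Primal feasibility: A x = b.

This gives the KKT block system:
  [ Q   A^T ] [ x     ]   [-c ]
  [ A    0  ] [ lambda ] = [ b ]

Solving the linear system:
  x*      = (-2.405, 1.1907, -0.213)
  lambda* = (6.5556)
  f(x*)   = 44.9382

x* = (-2.405, 1.1907, -0.213), lambda* = (6.5556)


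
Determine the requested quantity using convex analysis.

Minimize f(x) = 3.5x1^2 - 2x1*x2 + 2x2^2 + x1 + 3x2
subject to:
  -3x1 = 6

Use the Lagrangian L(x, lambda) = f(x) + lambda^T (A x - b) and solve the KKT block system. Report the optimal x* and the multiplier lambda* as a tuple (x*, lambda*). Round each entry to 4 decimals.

Form the Lagrangian:
  L(x, lambda) = (1/2) x^T Q x + c^T x + lambda^T (A x - b)
Stationarity (grad_x L = 0): Q x + c + A^T lambda = 0.
Primal feasibility: A x = b.

This gives the KKT block system:
  [ Q   A^T ] [ x     ]   [-c ]
  [ A    0  ] [ lambda ] = [ b ]

Solving the linear system:
  x*      = (-2, -1.75)
  lambda* = (-3.1667)
  f(x*)   = 5.875

x* = (-2, -1.75), lambda* = (-3.1667)


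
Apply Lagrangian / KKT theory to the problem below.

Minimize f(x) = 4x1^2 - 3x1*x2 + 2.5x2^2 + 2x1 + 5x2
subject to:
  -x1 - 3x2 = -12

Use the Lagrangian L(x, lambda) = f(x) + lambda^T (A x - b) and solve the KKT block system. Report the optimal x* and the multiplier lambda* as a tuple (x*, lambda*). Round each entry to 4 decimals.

Form the Lagrangian:
  L(x, lambda) = (1/2) x^T Q x + c^T x + lambda^T (A x - b)
Stationarity (grad_x L = 0): Q x + c + A^T lambda = 0.
Primal feasibility: A x = b.

This gives the KKT block system:
  [ Q   A^T ] [ x     ]   [-c ]
  [ A    0  ] [ lambda ] = [ b ]

Solving the linear system:
  x*      = (1.7368, 3.4211)
  lambda* = (5.6316)
  f(x*)   = 44.0789

x* = (1.7368, 3.4211), lambda* = (5.6316)


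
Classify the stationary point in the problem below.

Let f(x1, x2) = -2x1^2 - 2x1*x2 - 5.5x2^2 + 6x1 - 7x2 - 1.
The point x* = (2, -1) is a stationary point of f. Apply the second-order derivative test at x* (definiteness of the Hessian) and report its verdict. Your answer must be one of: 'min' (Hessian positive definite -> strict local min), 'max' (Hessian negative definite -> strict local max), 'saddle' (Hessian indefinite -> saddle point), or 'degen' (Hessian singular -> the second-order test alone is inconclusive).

Compute the Hessian H = grad^2 f:
  H = [[-4, -2], [-2, -11]]
Verify stationarity: grad f(x*) = H x* + g = (0, 0).
Eigenvalues of H: -11.5311, -3.4689.
Both eigenvalues < 0, so H is negative definite -> x* is a strict local max.

max


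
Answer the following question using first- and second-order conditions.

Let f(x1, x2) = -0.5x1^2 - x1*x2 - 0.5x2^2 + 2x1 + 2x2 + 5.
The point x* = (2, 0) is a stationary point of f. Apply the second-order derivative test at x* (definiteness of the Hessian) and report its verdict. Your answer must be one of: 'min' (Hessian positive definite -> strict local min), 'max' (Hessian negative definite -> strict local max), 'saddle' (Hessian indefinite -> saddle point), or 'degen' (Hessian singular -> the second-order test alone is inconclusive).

Compute the Hessian H = grad^2 f:
  H = [[-1, -1], [-1, -1]]
Verify stationarity: grad f(x*) = H x* + g = (0, 0).
Eigenvalues of H: -2, 0.
H has a zero eigenvalue (singular; negative semidefinite but not definite), so H is neither positive definite, negative definite, nor indefinite. The second-order test alone is inconclusive -> degen.
(Indeed, f is constant along the null direction of H through x*, so x* is not a strict local extremum.)

degen


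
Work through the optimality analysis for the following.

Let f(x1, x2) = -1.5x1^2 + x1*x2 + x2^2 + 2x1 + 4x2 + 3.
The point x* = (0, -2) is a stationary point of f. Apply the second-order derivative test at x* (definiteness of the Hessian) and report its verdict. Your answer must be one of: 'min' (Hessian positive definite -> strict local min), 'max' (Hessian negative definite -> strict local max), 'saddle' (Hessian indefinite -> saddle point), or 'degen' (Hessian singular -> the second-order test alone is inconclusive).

Compute the Hessian H = grad^2 f:
  H = [[-3, 1], [1, 2]]
Verify stationarity: grad f(x*) = H x* + g = (0, 0).
Eigenvalues of H: -3.1926, 2.1926.
Eigenvalues have mixed signs, so H is indefinite -> x* is a saddle point.

saddle


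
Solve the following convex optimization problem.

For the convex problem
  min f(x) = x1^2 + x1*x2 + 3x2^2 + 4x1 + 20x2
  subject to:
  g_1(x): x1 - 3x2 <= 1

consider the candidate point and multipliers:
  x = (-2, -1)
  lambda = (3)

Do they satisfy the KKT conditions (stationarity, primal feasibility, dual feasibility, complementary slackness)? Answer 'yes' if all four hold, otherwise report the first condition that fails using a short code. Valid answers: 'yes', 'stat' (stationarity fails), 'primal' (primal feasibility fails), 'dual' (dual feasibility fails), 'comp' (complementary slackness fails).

Gradient of f: grad f(x) = Q x + c = (-1, 12)
Constraint values g_i(x) = a_i^T x - b_i:
  g_1((-2, -1)) = 0
Stationarity residual: grad f(x) + sum_i lambda_i a_i = (2, 3)
  -> stationarity FAILS
Primal feasibility (all g_i <= 0): OK
Dual feasibility (all lambda_i >= 0): OK
Complementary slackness (lambda_i * g_i(x) = 0 for all i): OK

Verdict: the first failing condition is stationarity -> stat.

stat


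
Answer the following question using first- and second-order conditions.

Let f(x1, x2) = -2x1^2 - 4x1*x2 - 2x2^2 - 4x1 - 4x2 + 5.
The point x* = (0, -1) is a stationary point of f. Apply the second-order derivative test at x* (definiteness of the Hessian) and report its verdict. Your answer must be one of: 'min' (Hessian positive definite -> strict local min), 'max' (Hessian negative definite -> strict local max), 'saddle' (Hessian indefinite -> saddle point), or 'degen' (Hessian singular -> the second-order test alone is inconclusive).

Compute the Hessian H = grad^2 f:
  H = [[-4, -4], [-4, -4]]
Verify stationarity: grad f(x*) = H x* + g = (0, 0).
Eigenvalues of H: -8, 0.
H has a zero eigenvalue (singular; negative semidefinite but not definite), so H is neither positive definite, negative definite, nor indefinite. The second-order test alone is inconclusive -> degen.
(Indeed, f is constant along the null direction of H through x*, so x* is not a strict local extremum.)

degen


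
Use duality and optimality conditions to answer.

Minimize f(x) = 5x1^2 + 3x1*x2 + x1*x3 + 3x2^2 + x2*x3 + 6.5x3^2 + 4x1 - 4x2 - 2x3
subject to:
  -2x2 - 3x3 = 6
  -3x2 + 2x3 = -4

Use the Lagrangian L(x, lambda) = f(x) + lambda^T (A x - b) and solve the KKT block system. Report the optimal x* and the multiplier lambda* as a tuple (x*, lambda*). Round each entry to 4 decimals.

Form the Lagrangian:
  L(x, lambda) = (1/2) x^T Q x + c^T x + lambda^T (A x - b)
Stationarity (grad_x L = 0): Q x + c + A^T lambda = 0.
Primal feasibility: A x = b.

This gives the KKT block system:
  [ Q   A^T ] [ x     ]   [-c ]
  [ A    0  ] [ lambda ] = [ b ]

Solving the linear system:
  x*      = (-0.2, 0, -2)
  lambda* = (-7.5231, 2.8154)
  f(x*)   = 29.8

x* = (-0.2, 0, -2), lambda* = (-7.5231, 2.8154)


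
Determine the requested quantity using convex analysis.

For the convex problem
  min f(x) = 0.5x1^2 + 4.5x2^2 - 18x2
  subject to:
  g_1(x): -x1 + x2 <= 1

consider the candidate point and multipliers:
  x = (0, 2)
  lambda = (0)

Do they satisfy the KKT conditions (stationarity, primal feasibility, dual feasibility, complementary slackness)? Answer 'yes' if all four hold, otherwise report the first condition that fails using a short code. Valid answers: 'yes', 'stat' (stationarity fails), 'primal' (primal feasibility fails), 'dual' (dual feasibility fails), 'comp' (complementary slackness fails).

Gradient of f: grad f(x) = Q x + c = (0, 0)
Constraint values g_i(x) = a_i^T x - b_i:
  g_1((0, 2)) = 1
Stationarity residual: grad f(x) + sum_i lambda_i a_i = (0, 0)
  -> stationarity OK
Primal feasibility (all g_i <= 0): FAILS
Dual feasibility (all lambda_i >= 0): OK
Complementary slackness (lambda_i * g_i(x) = 0 for all i): OK

Verdict: the first failing condition is primal_feasibility -> primal.

primal


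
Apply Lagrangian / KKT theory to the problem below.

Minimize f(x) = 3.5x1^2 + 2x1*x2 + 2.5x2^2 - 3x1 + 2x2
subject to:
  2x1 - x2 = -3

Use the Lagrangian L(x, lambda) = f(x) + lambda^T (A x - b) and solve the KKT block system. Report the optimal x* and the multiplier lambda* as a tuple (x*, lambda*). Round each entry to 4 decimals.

Form the Lagrangian:
  L(x, lambda) = (1/2) x^T Q x + c^T x + lambda^T (A x - b)
Stationarity (grad_x L = 0): Q x + c + A^T lambda = 0.
Primal feasibility: A x = b.

This gives the KKT block system:
  [ Q   A^T ] [ x     ]   [-c ]
  [ A    0  ] [ lambda ] = [ b ]

Solving the linear system:
  x*      = (-1.0571, 0.8857)
  lambda* = (4.3143)
  f(x*)   = 8.9429

x* = (-1.0571, 0.8857), lambda* = (4.3143)


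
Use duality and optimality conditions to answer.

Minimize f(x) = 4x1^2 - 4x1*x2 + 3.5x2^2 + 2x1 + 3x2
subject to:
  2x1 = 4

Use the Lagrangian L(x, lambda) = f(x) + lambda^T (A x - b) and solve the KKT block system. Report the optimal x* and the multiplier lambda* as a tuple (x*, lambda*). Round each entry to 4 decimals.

Form the Lagrangian:
  L(x, lambda) = (1/2) x^T Q x + c^T x + lambda^T (A x - b)
Stationarity (grad_x L = 0): Q x + c + A^T lambda = 0.
Primal feasibility: A x = b.

This gives the KKT block system:
  [ Q   A^T ] [ x     ]   [-c ]
  [ A    0  ] [ lambda ] = [ b ]

Solving the linear system:
  x*      = (2, 0.7143)
  lambda* = (-7.5714)
  f(x*)   = 18.2143

x* = (2, 0.7143), lambda* = (-7.5714)


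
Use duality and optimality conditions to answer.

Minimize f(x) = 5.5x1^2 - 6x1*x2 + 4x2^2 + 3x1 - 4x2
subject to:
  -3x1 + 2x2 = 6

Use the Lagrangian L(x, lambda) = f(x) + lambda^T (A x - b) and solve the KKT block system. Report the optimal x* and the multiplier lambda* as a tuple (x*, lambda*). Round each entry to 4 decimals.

Form the Lagrangian:
  L(x, lambda) = (1/2) x^T Q x + c^T x + lambda^T (A x - b)
Stationarity (grad_x L = 0): Q x + c + A^T lambda = 0.
Primal feasibility: A x = b.

This gives the KKT block system:
  [ Q   A^T ] [ x     ]   [-c ]
  [ A    0  ] [ lambda ] = [ b ]

Solving the linear system:
  x*      = (-1.3636, 0.9545)
  lambda* = (-5.9091)
  f(x*)   = 13.7727

x* = (-1.3636, 0.9545), lambda* = (-5.9091)
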